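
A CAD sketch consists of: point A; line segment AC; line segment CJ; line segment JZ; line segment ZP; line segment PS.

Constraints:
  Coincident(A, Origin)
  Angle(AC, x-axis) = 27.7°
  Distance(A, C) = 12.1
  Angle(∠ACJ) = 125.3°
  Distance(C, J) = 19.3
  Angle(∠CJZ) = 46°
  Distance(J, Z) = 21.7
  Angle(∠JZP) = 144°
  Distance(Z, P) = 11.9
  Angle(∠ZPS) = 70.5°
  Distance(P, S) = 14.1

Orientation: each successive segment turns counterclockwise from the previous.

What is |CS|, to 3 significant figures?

6.40

A is at the origin; AC runs at 27.7° with length 12.1, so C = (10.7, 5.62). ∠ACJ = 125.3° gives CJ at 82.4° from the x-axis; with |CJ| = 19.3, J = (13.3, 24.8). ∠CJZ = 46.0° gives JZ at -144° from the x-axis; with |JZ| = 21.7, Z = (-4.20, 11.9). ∠JZP = 144.0° gives ZP at -108° from the x-axis; with |ZP| = 11.9, P = (-7.80, 0.535). ∠ZPS = 70.5° gives PS at 1.90° from the x-axis; with |PS| = 14.1, S = (6.29, 1.00). Then |CS| = |S − C| = 6.40.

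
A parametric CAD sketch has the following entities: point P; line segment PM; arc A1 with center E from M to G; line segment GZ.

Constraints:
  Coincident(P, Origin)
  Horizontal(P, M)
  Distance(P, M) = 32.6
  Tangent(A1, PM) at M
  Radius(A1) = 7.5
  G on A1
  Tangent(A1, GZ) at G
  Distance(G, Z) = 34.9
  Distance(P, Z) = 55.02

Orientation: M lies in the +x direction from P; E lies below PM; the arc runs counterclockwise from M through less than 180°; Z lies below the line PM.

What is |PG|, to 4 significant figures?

27.02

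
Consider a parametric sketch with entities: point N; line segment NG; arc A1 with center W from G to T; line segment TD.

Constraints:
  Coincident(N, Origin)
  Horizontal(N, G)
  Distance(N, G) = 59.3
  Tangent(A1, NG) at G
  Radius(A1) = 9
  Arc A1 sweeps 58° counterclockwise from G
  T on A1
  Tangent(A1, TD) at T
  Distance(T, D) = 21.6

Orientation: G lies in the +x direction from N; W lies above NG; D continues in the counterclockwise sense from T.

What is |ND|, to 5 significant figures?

81.558

On A1, G sits at bearing -90° from W; a 58° counterclockwise sweep puts T at bearing -32°, so T = W + 9.0·(cos -32°, sin -32°) = (66.932, 4.2307). Tangency of A1 to TD means the radius WT is perpendicular to TD, so TD runs along (−sin -32°, cos -32°); with |TD| = 21.6, D = (78.379, 22.549). Then |ND| = |D − N| = 81.558.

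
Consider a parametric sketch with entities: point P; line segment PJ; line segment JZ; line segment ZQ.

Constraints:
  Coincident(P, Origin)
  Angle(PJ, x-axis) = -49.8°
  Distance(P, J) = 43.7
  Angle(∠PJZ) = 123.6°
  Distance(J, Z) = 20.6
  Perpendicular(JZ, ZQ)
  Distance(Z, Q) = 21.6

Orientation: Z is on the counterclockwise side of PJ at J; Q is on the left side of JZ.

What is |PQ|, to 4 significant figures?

47.16

P is at the origin; PJ runs at -49.8° with length 43.7, so J = 43.7·(cos -49.8°, sin -49.8°) = (28.21, -33.38). ∠PJZ = 123.6°, so JZ runs at -49.8° + (180° − 123.6°) = 6.600° from the x-axis; with |JZ| = 20.6, Z = J + 20.6·(cos 6.600°, sin 6.600°) = (48.67, -31.01). JZ ⟂ ZQ; with |ZQ| = 21.6 on the left of JZ, Q = Z + 21.6·(-0.1149, 0.9934) = (46.19, -9.553). Then |PQ| = |Q − P| = 47.16.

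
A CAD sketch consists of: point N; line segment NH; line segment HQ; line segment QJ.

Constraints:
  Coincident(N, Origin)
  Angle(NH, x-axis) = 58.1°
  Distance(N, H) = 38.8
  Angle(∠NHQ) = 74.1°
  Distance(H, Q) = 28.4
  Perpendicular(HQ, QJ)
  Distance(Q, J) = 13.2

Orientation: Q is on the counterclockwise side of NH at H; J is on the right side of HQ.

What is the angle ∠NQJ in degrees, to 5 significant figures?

154.54°

∠NHQ = 74.1°, so HQ runs at 58.1° + (180° − 74.1°) = 164.00° from the x-axis; with |HQ| = 28.4, Q = H + 28.4·(cos 164.00°, sin 164.00°) = (-6.7964, 40.768). HQ ⟂ QJ; with |QJ| = 13.2 on the right of HQ, J = Q + 13.2·(0.27564, 0.96126) = (-3.1580, 53.457). Then cos ∠NQJ = QN·QJ / (|QN||QJ|), giving 154.54°.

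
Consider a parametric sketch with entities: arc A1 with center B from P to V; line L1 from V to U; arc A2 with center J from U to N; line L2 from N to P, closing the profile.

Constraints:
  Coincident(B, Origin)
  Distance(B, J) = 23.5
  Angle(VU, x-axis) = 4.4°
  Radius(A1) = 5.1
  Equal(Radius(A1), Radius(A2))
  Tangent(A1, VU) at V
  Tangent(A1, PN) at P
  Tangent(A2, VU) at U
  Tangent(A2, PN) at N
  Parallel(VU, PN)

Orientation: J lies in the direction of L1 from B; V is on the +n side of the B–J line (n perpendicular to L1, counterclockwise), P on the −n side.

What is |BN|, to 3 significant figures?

24.0

The slot axis is L1's direction at 4.4°, so u = (cos 4.4°, sin 4.4°) = (0.997, 0.0767) and n = (−sin 4.4°, cos 4.4°) = (-0.0767, 0.997). B is at the origin and J lies 23.5 along u from B, so J = 23.5·u = (23.4, 1.80). Tangency of A1 to both parallel lines with radius 5.1 puts V and P at B ± 5.1·n: V = (-0.391, 5.08), P = (0.391, -5.08). Equal radii place U and N the same way about J: U = J + 5.1·n = (23.0, 6.89), N = J − 5.1·n = (23.8, -3.28). Then |BN| = |N − B| = 24.0.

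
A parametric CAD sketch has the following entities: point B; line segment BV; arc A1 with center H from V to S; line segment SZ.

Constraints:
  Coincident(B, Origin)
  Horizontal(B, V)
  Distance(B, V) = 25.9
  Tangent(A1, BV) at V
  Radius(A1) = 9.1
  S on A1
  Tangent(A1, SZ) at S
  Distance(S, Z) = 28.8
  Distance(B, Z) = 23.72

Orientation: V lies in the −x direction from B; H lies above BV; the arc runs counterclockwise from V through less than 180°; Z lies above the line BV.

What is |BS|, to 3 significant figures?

19.5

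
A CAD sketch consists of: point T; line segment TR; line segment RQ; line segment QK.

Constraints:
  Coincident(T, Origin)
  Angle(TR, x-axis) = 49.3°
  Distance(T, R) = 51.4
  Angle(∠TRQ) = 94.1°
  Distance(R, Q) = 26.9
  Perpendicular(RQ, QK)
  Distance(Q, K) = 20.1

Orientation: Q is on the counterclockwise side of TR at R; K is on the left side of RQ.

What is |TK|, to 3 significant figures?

43.7

∠TRQ = 94.1°, so RQ runs at 49.3° + (180° − 94.1°) = 135° from the x-axis; with |RQ| = 26.9, Q = R + 26.9·(cos 135°, sin 135°) = (14.4, 57.9). RQ is perpendicular to QK; with |QK| = 20.1 on the left of RQ, K = Q + 20.1·(-0.705, -0.710) = (0.267, 43.7). Then |TK| = |K − T| = 43.7.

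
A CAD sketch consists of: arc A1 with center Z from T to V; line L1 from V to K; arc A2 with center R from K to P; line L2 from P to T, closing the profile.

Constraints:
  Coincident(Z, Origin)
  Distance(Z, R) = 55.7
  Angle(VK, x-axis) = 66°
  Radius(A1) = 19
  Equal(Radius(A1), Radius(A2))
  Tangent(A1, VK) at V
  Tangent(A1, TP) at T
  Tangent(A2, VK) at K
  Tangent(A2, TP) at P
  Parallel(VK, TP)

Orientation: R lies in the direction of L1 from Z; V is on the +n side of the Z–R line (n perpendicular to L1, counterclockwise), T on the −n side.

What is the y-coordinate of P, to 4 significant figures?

43.16

Tangency of A1 to both parallel lines with radius 19.0 puts V and T at Z ± 19.0·n: V = (-17.36, 7.728), T = (17.36, -7.728). Equal radii place K and P the same way about R: K = R + 19.0·n = (5.298, 58.61), P = R − 19.0·n = (40.01, 43.16). So P.y = 43.16.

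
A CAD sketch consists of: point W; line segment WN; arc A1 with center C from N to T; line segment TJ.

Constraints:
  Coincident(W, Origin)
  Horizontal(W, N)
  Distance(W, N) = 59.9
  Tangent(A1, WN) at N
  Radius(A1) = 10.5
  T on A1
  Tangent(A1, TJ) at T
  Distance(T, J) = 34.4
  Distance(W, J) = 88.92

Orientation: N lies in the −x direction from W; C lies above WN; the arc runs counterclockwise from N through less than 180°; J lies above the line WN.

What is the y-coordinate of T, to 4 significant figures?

18.40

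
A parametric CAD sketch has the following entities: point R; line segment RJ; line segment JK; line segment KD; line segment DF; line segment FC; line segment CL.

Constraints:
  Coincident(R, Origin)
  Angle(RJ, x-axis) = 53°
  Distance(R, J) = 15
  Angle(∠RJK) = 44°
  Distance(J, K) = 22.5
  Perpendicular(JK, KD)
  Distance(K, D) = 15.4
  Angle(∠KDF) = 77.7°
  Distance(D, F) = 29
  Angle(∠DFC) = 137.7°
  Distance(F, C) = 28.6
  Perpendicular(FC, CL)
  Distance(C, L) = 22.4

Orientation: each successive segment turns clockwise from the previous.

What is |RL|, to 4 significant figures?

40.35

R is at the origin; RJ runs at 53.0° with length 15.0, so J = (9.027, 11.98). ∠RJK = 44.0° gives JK at -83.00° from the x-axis; with |JK| = 22.5, K = (11.77, -10.35). The perpendicularity gives KD at right angles to JK, so KD runs at -173.0°; with |KD| = 15.4, D = (-3.516, -12.23). ∠KDF = 77.7° gives DF at 84.70° from the x-axis; with |DF| = 29.0, F = (-0.8372, 16.65). ∠DFC = 137.7° gives FC at 42.40° from the x-axis; with |FC| = 28.6, C = (20.28, 35.93). FC ⟂ CL, so CL runs at -47.60°; with |CL| = 22.4, L = (35.39, 19.39). Then |RL| = |L − R| = 40.35.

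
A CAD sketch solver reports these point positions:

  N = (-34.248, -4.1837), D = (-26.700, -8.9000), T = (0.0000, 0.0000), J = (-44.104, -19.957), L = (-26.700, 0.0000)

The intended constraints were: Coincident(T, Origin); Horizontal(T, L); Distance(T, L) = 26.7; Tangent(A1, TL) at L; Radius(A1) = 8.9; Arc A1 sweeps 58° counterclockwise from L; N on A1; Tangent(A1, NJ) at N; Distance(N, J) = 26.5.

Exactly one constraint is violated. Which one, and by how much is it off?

Distance(N, J) = 26.5 — off by 7.90.

T = (0.00, 0.00) ✓; T.y = 0.00, L.y = 0.00 ✓; |TL| = 26.70 ✓; ∠(DL, LT) = 90.00° ✓; |DL| = 8.900 ✓; bearing(D→N) − bearing(D→L) = 58.00° ✓; |DN| = 8.900 ✓; ∠(DN, NJ) = 90.00° ✓; |NJ| = 18.60 ✗.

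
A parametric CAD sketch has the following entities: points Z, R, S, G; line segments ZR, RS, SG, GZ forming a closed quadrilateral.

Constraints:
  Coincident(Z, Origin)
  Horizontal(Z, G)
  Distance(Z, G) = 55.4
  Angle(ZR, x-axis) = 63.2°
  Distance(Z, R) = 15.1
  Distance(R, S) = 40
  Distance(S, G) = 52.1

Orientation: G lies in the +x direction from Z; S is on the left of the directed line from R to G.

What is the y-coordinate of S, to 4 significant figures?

45.74

Z is at the origin; Z and G share the same y with |ZG| = 55.4 and G in +x, so G = (55.4, 0). ZR runs at 63.2° with |ZR| = 15.1, so R = (6.808, 13.48). S is determined by |RS| = 40.0 and |SG| = 52.1 together: it lies at the intersection of circle(R, 40.0) and circle(G, 52.1). With |RG| = 50.43, the foot of the radical line on RG is 14.16 from R and the perpendicular offset is √(40.0² − 14.16²) = 37.41. Taking the left-of-RG solution: S = (30.45, 45.74).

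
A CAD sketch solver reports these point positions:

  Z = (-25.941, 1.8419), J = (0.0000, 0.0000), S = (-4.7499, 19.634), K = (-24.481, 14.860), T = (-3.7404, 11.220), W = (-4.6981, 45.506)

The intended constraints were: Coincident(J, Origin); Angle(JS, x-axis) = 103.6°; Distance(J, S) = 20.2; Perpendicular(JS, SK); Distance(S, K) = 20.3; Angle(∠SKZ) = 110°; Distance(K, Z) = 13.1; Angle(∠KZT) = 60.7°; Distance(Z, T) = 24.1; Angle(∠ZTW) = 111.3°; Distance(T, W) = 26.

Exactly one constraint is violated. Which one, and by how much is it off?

Distance(T, W) = 26 — off by 8.30.

J = (0.00, 0.00) ✓; JS at 103.6° ✓; |JS| = 20.20 ✓; ∠(JS, SK) = 90.00° ✓; |SK| = 20.30 ✓; ∠SKZ = 110.0° ✓; |KZ| = 13.10 ✓; ∠KZT = 60.70° ✓; |ZT| = 24.10 ✓; ∠ZTW = 111.3° ✓; |TW| = 34.30 ✗.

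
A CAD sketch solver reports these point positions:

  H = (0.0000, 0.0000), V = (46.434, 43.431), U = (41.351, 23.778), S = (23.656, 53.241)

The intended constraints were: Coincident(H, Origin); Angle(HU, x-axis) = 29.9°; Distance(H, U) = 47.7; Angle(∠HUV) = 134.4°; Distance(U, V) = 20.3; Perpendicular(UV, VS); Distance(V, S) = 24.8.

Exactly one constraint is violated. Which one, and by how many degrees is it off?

Perpendicular(UV, VS) — off by 8.80°.

H = (0.00, 0.00) ✓; HU at 29.90° ✓; |HU| = 47.70 ✓; ∠HUV = 134.4° ✓; |UV| = 20.30 ✓; ∠(UV, VS) = 81.20° ✗; |VS| = 24.80 ✓.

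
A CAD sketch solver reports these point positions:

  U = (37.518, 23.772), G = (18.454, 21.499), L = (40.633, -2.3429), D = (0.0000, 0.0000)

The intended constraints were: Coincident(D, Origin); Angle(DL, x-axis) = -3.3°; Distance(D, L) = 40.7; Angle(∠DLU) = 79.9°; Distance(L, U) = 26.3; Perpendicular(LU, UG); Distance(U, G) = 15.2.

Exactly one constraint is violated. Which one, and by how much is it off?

Distance(U, G) = 15.2 — off by 4.00.

D = (0.00, 0.00) ✓; DL at -3.300° ✓; |DL| = 40.70 ✓; ∠DLU = 79.90° ✓; |LU| = 26.30 ✓; ∠(LU, UG) = 90.00° ✓; |UG| = 19.20 ✗.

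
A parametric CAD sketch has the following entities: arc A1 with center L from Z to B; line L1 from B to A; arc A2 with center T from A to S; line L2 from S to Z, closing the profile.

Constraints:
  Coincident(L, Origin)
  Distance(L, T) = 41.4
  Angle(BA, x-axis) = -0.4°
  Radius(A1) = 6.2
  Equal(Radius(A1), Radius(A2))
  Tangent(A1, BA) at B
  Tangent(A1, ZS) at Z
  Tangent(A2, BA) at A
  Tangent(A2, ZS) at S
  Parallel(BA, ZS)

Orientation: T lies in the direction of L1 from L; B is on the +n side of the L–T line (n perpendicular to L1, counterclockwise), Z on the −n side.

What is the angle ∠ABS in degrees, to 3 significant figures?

16.7°

Tangency of A1 to both parallel lines with radius 6.2 puts B and Z at L ± 6.2·n: B = (0.0433, 6.20), Z = (-0.0433, -6.20). Equal radii place A and S the same way about T: A = T + 6.2·n = (41.4, 5.91), S = T − 6.2·n = (41.4, -6.49). Then cos ∠ABS = BA·BS / (|BA||BS|), giving 16.7°.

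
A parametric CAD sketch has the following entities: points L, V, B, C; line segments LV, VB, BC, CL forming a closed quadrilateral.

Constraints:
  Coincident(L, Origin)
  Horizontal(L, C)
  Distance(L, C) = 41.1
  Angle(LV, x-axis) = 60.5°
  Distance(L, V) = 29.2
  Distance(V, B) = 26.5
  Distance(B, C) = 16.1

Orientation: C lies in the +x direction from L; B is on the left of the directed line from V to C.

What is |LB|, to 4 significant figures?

42.28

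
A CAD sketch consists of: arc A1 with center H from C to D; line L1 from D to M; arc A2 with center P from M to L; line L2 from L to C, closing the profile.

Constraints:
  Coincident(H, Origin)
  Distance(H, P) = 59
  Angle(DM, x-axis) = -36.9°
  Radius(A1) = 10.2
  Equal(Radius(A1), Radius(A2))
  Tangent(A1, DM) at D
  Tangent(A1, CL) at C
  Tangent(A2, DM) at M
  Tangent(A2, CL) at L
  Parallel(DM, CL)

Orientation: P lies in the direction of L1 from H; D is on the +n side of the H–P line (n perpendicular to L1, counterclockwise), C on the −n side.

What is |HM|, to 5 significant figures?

59.875

The slot axis is L1's direction at -36.9°, so u = (cos -36.9°, sin -36.9°) = (0.79968, -0.60042) and n = (−sin -36.9°, cos -36.9°) = (0.60042, 0.79968). H is at the origin and P lies 59.0 along u from H, so P = 59.0·u = (47.181, -35.425). Tangency of A1 to both parallel lines with radius 10.2 puts D and C at H ± 10.2·n: D = (6.1243, 8.1568), C = (-6.1243, -8.1568). Equal radii place M and L the same way about P: M = P + 10.2·n = (53.306, -27.268), L = P − 10.2·n = (41.057, -43.582). Then |HM| = |M − H| = 59.875.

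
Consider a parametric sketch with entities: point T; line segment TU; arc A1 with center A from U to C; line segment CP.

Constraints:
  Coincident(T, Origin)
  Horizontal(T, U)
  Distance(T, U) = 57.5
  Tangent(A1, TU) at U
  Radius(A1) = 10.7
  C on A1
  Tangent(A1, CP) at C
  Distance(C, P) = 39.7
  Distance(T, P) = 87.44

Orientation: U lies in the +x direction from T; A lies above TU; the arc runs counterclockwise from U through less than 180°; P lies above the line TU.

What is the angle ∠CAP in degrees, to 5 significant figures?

74.916°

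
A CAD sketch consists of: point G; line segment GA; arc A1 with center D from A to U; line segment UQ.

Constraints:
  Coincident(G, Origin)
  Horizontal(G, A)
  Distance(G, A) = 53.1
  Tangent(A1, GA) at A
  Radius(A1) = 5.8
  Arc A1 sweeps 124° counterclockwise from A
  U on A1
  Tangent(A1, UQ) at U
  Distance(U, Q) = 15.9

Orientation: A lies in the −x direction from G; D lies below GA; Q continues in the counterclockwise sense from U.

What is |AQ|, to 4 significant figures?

22.60

G is at the origin; GA is horizontal with |GA| = 53.1 and A on the −x side, so A = (-53.10, 0.000). Tangency of A1 to GA means the radius DA is perpendicular to GA, so D = A + (0, -5.8) = (-53.10, -5.800). On A1, A sits at bearing 90° from D; a 124° counterclockwise sweep puts U at bearing 214°, so U = D + 5.8·(cos 214°, sin 214°) = (-57.91, -9.043). The tangent condition forces DU to be normal to UQ, so UQ runs along (−sin 214°, cos 214°); with |UQ| = 15.9, Q = (-49.02, -22.23). Then |AQ| = |Q − A| = 22.60.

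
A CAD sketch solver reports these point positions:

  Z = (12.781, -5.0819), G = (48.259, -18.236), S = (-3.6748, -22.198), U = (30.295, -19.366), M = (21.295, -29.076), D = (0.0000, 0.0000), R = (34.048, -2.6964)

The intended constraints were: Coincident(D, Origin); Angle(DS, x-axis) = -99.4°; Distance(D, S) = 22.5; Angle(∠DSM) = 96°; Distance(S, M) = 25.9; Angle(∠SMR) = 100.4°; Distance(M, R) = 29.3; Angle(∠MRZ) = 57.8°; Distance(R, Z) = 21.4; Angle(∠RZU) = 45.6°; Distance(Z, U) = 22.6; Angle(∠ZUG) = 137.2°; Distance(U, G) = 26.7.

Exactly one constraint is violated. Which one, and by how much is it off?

Distance(U, G) = 26.7 — off by 8.70.

D = (0.00, 0.00) ✓; DS at -99.40° ✓; |DS| = 22.50 ✓; ∠DSM = 96.00° ✓; |SM| = 25.90 ✓; ∠SMR = 100.4° ✓; |MR| = 29.30 ✓; ∠MRZ = 57.80° ✓; |RZ| = 21.40 ✓; ∠RZU = 45.60° ✓; |ZU| = 22.60 ✓; ∠ZUG = 137.2° ✓; |UG| = 18.00 ✗.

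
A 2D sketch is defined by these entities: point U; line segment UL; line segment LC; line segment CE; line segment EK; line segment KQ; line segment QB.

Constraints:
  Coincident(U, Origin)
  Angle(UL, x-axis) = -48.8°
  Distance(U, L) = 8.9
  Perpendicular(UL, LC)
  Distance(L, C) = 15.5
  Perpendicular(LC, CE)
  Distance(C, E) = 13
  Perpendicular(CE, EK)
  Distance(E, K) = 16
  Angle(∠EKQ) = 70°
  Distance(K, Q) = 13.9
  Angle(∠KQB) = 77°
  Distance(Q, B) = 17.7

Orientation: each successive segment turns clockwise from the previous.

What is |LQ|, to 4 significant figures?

4.255

CE ⟂ EK, so EK runs at 41.20°; with |EK| = 16.0, K = (-2.324, 3.414). ∠EKQ = 70.0° gives KQ at -68.80° from the x-axis; with |KQ| = 13.9, Q = (2.702, -9.545). Then |LQ| = |Q − L| = 4.255.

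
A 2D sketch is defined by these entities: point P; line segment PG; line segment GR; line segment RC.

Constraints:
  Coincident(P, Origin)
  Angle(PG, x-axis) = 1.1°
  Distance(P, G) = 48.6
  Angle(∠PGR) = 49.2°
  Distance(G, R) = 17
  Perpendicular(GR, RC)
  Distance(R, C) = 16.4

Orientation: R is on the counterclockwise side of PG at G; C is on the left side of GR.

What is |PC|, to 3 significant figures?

25.2

∠PGR = 49.2°, so GR runs at 1.1° + (180° − 49.2°) = 132° from the x-axis; with |GR| = 17.0, R = G + 17.0·(cos 132°, sin 132°) = (37.2, 13.6). GR is perpendicular to RC; with |RC| = 16.4 on the left of GR, C = R + 16.4·(-0.744, -0.668) = (25.0, 2.63). Then |PC| = |C − P| = 25.2.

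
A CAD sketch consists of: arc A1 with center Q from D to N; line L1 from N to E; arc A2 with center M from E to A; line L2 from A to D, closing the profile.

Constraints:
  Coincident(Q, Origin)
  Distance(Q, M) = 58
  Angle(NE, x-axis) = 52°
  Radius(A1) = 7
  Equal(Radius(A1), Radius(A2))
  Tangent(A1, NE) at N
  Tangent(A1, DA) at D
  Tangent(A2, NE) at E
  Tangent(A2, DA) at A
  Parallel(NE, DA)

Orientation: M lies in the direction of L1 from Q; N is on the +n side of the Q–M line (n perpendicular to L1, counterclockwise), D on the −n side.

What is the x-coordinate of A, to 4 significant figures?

41.22

The slot axis is L1's direction at 52.0°, so u = (cos 52.0°, sin 52.0°) = (0.6157, 0.7880) and n = (−sin 52.0°, cos 52.0°) = (-0.7880, 0.6157). Q is at the origin and M lies 58.0 along u from Q, so M = 58.0·u = (35.71, 45.70). Tangency of A1 to both parallel lines with radius 7.0 puts N and D at Q ± 7.0·n: N = (-5.516, 4.310), D = (5.516, -4.310). Equal radii place E and A the same way about M: E = M + 7.0·n = (30.19, 50.01), A = M − 7.0·n = (41.22, 41.39). So A.x = 41.22.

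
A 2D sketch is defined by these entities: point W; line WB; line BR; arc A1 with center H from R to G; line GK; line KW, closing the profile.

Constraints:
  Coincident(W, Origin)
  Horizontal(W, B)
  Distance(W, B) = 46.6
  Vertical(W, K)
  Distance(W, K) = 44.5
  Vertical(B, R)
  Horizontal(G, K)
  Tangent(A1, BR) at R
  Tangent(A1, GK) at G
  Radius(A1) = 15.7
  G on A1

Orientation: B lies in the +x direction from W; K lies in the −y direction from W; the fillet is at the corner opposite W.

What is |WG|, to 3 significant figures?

54.2

W is at the origin; W and B share the same y with |WB| = 46.6 and B on the +x side, so B = (46.6, 0.00). W and K share the same x with |WK| = 44.5 and K on the −y side, so K = (0.00, -44.5). The virtual corner opposite W is at (46.6, -44.5). Since A1 is tangent to BR there, HR ⟂ BR and the tangent condition forces HG to be normal to GK, with radius 15.7, so the center H sits 15.7 in from both sides at H = (30.9, -28.8). That places the tangent points at R = (46.6, -28.8) on BR and G = (30.9, -44.5) on GK. Then |WG| = |G − W| = 54.2.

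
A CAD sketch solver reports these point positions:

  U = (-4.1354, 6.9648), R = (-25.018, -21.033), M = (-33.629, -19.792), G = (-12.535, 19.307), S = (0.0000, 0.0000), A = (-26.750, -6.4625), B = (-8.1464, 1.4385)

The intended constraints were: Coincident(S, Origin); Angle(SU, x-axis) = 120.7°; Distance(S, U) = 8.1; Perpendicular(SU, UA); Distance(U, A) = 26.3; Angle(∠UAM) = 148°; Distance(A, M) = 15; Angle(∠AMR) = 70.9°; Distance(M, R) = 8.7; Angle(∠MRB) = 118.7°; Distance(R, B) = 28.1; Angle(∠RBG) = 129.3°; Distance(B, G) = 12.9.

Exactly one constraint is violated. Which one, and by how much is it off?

Distance(B, G) = 12.9 — off by 5.50.

S = (0.00, 0.00) ✓; SU at 120.7° ✓; |SU| = 8.100 ✓; ∠(SU, UA) = 90.00° ✓; |UA| = 26.30 ✓; ∠UAM = 148.0° ✓; |AM| = 15.00 ✓; ∠AMR = 70.90° ✓; |MR| = 8.700 ✓; ∠MRB = 118.7° ✓; |RB| = 28.10 ✓; ∠RBG = 129.3° ✓; |BG| = 18.40 ✗.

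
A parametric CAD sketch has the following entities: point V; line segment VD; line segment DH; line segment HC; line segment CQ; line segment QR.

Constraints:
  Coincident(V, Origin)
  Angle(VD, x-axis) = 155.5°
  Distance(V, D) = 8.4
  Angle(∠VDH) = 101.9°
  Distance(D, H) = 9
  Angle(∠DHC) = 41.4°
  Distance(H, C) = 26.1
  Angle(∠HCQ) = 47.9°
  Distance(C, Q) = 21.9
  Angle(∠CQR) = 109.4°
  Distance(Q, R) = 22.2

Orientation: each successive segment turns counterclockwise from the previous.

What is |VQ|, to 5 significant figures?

15.457

V is at the origin; VD runs at 155.5° with length 8.4, so D = (-7.6437, 3.4834). ∠VDH = 101.9° gives DH at -126.40° from the x-axis; with |DH| = 9.0, H = (-12.984, -3.7606). ∠DHC = 41.4° gives HC at 12.200° from the x-axis; with |HC| = 26.1, C = (12.526, 1.7550). ∠HCQ = 47.9° gives CQ at 144.30° from the x-axis; with |CQ| = 21.9, Q = (-5.2585, 14.535). Then |VQ| = |Q − V| = 15.457.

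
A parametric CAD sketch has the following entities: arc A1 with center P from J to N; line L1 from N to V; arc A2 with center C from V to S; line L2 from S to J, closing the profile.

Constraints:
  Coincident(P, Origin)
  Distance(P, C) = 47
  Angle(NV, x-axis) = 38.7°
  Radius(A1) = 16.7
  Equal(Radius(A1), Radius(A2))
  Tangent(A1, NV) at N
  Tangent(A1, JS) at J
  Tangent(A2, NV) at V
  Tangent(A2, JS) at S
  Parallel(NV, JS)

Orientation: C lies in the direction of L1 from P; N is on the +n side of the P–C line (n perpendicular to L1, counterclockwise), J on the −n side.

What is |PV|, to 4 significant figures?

49.88

Tangency of A1 to both parallel lines with radius 16.7 puts N and J at P ± 16.7·n: N = (-10.44, 13.03), J = (10.44, -13.03). Equal radii place V and S the same way about C: V = C + 16.7·n = (26.24, 42.42), S = C − 16.7·n = (47.12, 16.35). Then |PV| = |V − P| = 49.88.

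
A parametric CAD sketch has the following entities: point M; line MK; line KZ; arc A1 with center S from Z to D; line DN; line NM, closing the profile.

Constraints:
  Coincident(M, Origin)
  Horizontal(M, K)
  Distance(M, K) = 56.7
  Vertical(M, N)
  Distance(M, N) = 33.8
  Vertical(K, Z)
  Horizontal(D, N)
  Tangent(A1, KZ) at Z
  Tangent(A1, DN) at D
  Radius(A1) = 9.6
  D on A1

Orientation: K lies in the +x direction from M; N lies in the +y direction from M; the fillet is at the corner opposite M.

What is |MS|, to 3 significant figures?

53.0

MN is vertical with |MN| = 33.8 and N on the +y side, so N = (0.00, 33.8). The virtual corner opposite M is at (56.7, 33.8). A1 meets KZ tangentially, so SZ is at right angles to KZ and the tangent condition forces SD to be normal to DN, with radius 9.6, so the center S sits 9.6 in from both sides at S = (47.1, 24.2). Then |MS| = |S − M| = 53.0.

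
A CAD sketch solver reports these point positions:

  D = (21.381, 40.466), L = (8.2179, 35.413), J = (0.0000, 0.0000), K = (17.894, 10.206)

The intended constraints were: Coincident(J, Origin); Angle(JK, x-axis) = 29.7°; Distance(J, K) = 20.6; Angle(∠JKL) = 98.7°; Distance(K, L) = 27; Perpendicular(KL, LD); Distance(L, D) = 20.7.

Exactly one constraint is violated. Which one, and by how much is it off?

Distance(L, D) = 20.7 — off by 6.60.

J = (0.00, 0.00) ✓; JK at 29.70° ✓; |JK| = 20.60 ✓; ∠JKL = 98.70° ✓; |KL| = 27.00 ✓; ∠(KL, LD) = 90.00° ✓; |LD| = 14.10 ✗.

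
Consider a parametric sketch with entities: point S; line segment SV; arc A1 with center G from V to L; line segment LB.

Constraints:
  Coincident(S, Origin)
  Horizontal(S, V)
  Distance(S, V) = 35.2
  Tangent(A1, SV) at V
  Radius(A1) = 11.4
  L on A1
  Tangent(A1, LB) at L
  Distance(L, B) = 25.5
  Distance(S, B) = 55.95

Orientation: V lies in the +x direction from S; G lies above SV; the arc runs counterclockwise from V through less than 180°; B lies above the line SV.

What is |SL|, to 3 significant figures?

48.4

Checks: |GL| = 11.40 ✓; ∠(GL, LB) = 90.00° ✓; |LB| = 25.50 ✓; |SB| = 55.95 ✓.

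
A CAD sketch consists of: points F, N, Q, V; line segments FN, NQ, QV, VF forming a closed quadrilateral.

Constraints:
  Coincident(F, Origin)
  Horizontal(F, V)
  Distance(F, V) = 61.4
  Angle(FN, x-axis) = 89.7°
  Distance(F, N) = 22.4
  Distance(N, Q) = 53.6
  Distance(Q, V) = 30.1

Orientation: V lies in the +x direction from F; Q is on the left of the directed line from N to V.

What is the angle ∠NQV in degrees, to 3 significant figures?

98.5°

Checks: |NQ| = 53.60 ✓; |QV| = 30.10 ✓.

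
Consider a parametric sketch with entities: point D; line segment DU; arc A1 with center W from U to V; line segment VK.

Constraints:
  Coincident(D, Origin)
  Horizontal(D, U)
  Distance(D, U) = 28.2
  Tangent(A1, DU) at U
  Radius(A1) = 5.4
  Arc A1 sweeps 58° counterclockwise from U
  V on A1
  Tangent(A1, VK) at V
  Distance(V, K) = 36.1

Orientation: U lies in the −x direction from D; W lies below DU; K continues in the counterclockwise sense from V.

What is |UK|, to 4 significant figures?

40.76

D is at the origin; DU is horizontal with |DU| = 28.2 and U on the −x side, so U = (-28.20, 0.000). The tangent condition forces WU to be normal to DU, so W = U + (0, -5.4) = (-28.20, -5.400). On A1, U sits at bearing 90° from W; a 58° counterclockwise sweep puts V at bearing 148°, so V = W + 5.4·(cos 148°, sin 148°) = (-32.78, -2.538). A1 meets VK tangentially, so WV is at right angles to VK, so VK runs along (−sin 148°, cos 148°); with |VK| = 36.1, K = (-51.91, -33.15). Then |UK| = |K − U| = 40.76.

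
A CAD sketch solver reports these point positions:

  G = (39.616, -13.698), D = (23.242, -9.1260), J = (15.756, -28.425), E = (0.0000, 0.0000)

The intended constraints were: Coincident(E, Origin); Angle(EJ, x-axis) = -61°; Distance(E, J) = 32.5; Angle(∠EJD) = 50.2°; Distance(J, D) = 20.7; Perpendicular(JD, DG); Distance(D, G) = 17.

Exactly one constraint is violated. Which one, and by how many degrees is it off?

Perpendicular(JD, DG) — off by 5.60°.

E = (0.00, 0.00) ✓; EJ at -61.00° ✓; |EJ| = 32.50 ✓; ∠EJD = 50.20° ✓; |JD| = 20.70 ✓; ∠(JD, DG) = 84.40° ✗; |DG| = 17.00 ✓.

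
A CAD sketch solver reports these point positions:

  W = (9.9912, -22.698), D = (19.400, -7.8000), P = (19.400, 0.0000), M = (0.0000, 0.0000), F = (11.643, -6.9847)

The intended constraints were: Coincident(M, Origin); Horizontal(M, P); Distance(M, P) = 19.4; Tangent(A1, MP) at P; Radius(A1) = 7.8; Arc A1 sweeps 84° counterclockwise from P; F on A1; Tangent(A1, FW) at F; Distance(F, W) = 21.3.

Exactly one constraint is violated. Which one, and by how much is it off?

Distance(F, W) = 21.3 — off by 5.50.

M = (0.00, 0.00) ✓; M.y = 0.00, P.y = 0.00 ✓; |MP| = 19.40 ✓; ∠(DP, PM) = 90.00° ✓; |DP| = 7.800 ✓; bearing(D→F) − bearing(D→P) = 84.00° ✓; |DF| = 7.800 ✓; ∠(DF, FW) = 90.00° ✓; |FW| = 15.80 ✗.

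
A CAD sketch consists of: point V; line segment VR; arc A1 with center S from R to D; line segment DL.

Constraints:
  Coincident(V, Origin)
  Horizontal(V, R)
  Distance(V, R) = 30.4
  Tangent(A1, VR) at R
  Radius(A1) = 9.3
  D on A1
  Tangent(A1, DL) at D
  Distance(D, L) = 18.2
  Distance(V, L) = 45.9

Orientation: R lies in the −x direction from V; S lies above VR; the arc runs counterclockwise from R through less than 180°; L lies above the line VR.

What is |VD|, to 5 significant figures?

28.080

V is at the origin; V and R share the same y with |VR| = 30.4 and R on the −x side, so R = (-30.400, 0.0000). The tangent condition forces SR to be normal to VR, so S = R + (0, 9.3) = (-30.400, 9.3000). Since SD ⟂ DL (tangency), |SL| = √(9.3² + 18.2²) = 20.438 regardless of where D sits on A1. So L lies on both circle(V, 45.9) and circle(S, 20.438); the above-VR intersection is L = (-35.504, 29.091). D is the foot of the tangent from L: D = (-23.438, 15.466).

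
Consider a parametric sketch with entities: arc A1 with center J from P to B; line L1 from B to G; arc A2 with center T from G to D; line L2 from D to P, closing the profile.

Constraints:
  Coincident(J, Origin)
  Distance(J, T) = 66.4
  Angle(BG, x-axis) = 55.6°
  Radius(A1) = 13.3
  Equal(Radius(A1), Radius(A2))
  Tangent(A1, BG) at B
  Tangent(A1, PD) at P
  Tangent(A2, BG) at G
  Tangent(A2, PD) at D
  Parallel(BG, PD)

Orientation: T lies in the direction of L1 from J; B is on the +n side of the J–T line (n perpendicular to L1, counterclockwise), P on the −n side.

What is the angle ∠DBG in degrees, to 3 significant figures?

21.8°

The slot axis is L1's direction at 55.6°, so u = (cos 55.6°, sin 55.6°) = (0.565, 0.825) and n = (−sin 55.6°, cos 55.6°) = (-0.825, 0.565). J is at the origin and T lies 66.4 along u from J, so T = 66.4·u = (37.5, 54.8). Tangency of A1 to both parallel lines with radius 13.3 puts B and P at J ± 13.3·n: B = (-11.0, 7.51), P = (11.0, -7.51). Equal radii place G and D the same way about T: G = T + 13.3·n = (26.5, 62.3), D = T − 13.3·n = (48.5, 47.3). Then cos ∠DBG = BD·BG / (|BD||BG|), giving 21.8°.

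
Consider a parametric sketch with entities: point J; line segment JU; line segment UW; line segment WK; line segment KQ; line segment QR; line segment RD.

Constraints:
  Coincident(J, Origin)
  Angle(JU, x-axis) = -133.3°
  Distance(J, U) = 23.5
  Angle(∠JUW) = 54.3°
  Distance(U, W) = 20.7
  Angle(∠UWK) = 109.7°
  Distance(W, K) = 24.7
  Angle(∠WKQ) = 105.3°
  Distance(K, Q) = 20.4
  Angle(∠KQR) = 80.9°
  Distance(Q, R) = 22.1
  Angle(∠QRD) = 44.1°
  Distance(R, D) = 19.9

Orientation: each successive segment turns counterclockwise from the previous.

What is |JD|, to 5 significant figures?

8.1444

∠KQR = 80.9° gives QR at -123.50° from the x-axis; with |QR| = 22.1, R = (-11.484, -2.5121). ∠QRD = 44.1° gives RD at 12.400° from the x-axis; with |RD| = 19.9, D = (7.9517, 1.7611). Then |JD| = |D − J| = 8.1444.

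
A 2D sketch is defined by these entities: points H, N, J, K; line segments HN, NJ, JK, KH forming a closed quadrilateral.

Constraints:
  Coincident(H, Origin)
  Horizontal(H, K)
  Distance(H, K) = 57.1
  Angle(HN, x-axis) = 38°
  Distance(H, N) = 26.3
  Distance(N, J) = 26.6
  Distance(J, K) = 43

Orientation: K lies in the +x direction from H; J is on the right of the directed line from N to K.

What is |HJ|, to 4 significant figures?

18.14

Checks: |NJ| = 26.60 ✓; |JK| = 43.00 ✓.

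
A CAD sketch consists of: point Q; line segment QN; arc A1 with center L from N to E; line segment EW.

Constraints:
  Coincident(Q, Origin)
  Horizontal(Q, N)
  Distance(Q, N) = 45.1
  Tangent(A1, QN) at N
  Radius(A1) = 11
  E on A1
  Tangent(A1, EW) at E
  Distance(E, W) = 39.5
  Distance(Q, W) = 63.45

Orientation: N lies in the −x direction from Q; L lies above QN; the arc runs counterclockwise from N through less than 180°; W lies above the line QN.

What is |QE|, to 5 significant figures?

36.153

Q is at the origin; QN is horizontal with |QN| = 45.1 and N on the −x side, so N = (-45.100, 0.0000). The tangent condition forces LN to be normal to QN, so L = N + (0, 11) = (-45.100, 11.000). Since LE ⟂ EW (tangency), |LW| = √(11.0² + 39.5²) = 41.003 regardless of where E sits on A1. So W lies on both circle(Q, 63.45) and circle(L, 41.003); the above-QN intersection is W = (-37.381, 51.270). E is the foot of the tangent from W: E = (-34.137, 11.903).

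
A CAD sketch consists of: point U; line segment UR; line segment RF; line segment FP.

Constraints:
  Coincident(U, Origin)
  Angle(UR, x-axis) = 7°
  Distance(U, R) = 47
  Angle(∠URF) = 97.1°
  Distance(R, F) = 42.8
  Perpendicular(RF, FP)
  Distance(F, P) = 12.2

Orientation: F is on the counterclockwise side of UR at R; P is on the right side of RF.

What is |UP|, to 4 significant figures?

76.32

U is at the origin; UR runs at 7.0° with length 47.0, so R = 47.0·(cos 7.0°, sin 7.0°) = (46.65, 5.728). ∠URF = 97.1°, so RF runs at 7.0° + (180° − 97.1°) = 89.90° from the x-axis; with |RF| = 42.8, F = R + 42.8·(cos 89.90°, sin 89.90°) = (46.72, 48.53). RF ⟂ FP; with |FP| = 12.2 on the right of RF, P = F + 12.2·(1.000, -0.001745) = (58.92, 48.51). Then |UP| = |P − U| = 76.32.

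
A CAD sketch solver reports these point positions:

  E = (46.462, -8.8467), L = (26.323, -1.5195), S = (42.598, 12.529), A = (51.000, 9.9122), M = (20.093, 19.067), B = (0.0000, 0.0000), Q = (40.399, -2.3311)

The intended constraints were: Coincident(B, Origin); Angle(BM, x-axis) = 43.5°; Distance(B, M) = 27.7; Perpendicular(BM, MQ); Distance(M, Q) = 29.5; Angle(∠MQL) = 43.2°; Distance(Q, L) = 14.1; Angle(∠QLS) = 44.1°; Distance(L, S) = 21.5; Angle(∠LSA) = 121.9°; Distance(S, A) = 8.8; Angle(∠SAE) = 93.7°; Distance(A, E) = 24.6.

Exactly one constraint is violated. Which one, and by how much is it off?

Distance(A, E) = 24.6 — off by 5.30.

B = (0.00, 0.00) ✓; BM at 43.50° ✓; |BM| = 27.70 ✓; ∠(BM, MQ) = 90.00° ✓; |MQ| = 29.50 ✓; ∠MQL = 43.20° ✓; |QL| = 14.10 ✓; ∠QLS = 44.10° ✓; |LS| = 21.50 ✓; ∠LSA = 121.9° ✓; |SA| = 8.800 ✓; ∠SAE = 93.70° ✓; |AE| = 19.30 ✗.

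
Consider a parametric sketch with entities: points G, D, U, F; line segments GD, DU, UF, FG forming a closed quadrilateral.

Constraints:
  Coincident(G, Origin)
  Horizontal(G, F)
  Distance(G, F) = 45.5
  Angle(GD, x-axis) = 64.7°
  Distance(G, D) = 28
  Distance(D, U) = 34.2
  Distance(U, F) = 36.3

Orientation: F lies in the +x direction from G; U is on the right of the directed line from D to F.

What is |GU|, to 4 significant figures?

13.57

G is at the origin; G and F share the same y with |GF| = 45.5 and F in +x, so F = (45.5, 0). GD runs at 64.7° with |GD| = 28.0, so D = (11.97, 25.31). U is determined by |DU| = 34.2 and |UF| = 36.3 together: it lies at the intersection of circle(D, 34.2) and circle(F, 36.3). With |DF| = 42.02, the foot of the radical line on DF is 19.25 from D and the perpendicular offset is √(34.2² − 19.25²) = 28.27. Taking the right-of-DF solution: U = (10.29, -8.845).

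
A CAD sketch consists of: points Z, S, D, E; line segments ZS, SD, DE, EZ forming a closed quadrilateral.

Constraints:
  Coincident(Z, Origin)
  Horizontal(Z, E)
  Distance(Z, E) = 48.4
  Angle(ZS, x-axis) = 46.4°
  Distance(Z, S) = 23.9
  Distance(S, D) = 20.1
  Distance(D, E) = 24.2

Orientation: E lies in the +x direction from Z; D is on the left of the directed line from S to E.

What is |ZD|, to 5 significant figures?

41.861

Checks: |ZE| = 48.40 ✓; |ZS| = 23.90 ✓; |SD| = 20.10 ✓; |DE| = 24.20 ✓.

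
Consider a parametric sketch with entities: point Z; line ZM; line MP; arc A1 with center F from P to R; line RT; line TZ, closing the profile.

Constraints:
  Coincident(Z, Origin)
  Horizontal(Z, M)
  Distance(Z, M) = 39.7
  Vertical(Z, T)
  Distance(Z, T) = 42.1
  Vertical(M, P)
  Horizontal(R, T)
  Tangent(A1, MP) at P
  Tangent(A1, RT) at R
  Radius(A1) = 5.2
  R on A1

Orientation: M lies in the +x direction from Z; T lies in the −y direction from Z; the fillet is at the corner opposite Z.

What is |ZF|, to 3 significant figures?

50.5

Z is at the origin; ZM is horizontal with |ZM| = 39.7 and M on the +x side, so M = (39.7, 0.00). Z and T share the same x with |ZT| = 42.1 and T on the −y side, so T = (0.00, -42.1). The virtual corner opposite Z is at (39.7, -42.1). A1 meets MP tangentially, so FP is at right angles to MP and the tangent condition forces FR to be normal to RT, with radius 5.2, so the center F sits 5.2 in from both sides at F = (34.5, -36.9). Then |ZF| = |F − Z| = 50.5.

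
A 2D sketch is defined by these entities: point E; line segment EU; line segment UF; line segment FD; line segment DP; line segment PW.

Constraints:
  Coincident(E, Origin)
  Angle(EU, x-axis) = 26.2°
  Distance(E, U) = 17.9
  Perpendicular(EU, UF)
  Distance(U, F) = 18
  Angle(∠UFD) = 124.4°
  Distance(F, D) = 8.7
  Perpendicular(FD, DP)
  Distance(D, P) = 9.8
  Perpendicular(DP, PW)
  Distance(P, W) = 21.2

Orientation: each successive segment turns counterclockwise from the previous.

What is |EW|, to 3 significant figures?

22.9

E is at the origin; EU runs at 26.2° with length 17.9, so U = (16.1, 7.90). The perpendicularity gives UF at right angles to EU, so UF runs at 116°; with |UF| = 18.0, F = (8.11, 24.1). ∠UFD = 124.4° gives FD at 172° from the x-axis; with |FD| = 8.7, D = (-0.497, 25.3). The perpendicularity gives DP at right angles to FD, so DP runs at -98.2°; with |DP| = 9.8, P = (-1.89, 15.6). DP is perpendicular to PW, so PW runs at -8.20°; with |PW| = 21.2, W = (19.1, 12.6). Then |EW| = |W − E| = 22.9.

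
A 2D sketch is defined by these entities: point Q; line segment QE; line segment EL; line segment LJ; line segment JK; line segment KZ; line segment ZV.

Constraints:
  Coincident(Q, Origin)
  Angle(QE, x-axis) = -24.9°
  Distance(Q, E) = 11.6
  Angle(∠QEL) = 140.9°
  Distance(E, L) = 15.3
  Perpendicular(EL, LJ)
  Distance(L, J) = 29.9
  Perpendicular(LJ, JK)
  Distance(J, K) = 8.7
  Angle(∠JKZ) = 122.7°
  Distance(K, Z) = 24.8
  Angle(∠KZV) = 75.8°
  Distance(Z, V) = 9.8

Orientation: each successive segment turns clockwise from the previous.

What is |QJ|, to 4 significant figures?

33.18

∠QEL = 140.9° gives EL at -64.00° from the x-axis; with |EL| = 15.3, L = (17.23, -18.64). The perpendicularity gives LJ at right angles to EL, so LJ runs at -154.0°; with |LJ| = 29.9, J = (-9.645, -31.74). Then |QJ| = |J − Q| = 33.18.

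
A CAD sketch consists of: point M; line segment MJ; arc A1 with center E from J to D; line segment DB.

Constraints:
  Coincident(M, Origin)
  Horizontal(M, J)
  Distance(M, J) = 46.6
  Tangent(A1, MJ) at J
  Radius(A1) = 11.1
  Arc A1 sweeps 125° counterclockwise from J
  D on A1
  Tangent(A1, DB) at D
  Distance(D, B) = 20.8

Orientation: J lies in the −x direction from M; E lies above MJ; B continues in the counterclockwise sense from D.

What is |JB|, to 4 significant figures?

34.62

M is at the origin; M and J share the same y with |MJ| = 46.6 and J on the −x side, so J = (-46.60, 0.000). Since A1 is tangent to MJ there, EJ ⟂ MJ, so E = J + (0, 11.1) = (-46.60, 11.10). On A1, J sits at bearing -90° from E; a 125° counterclockwise sweep puts D at bearing 35°, so D = E + 11.1·(cos 35°, sin 35°) = (-37.51, 17.47). A1 meets DB tangentially, so ED is at right angles to DB, so DB runs along (−sin 35°, cos 35°); with |DB| = 20.8, B = (-49.44, 34.51). Then |JB| = |B − J| = 34.62.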